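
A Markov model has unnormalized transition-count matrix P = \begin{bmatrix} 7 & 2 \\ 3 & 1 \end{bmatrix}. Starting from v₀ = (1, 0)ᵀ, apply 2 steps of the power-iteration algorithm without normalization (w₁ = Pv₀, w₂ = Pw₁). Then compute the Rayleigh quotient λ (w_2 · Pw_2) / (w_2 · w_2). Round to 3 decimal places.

w1 = Pv₀ = (7·1 + 2·0; 3·1 + 1·0) = (7, 3)
w2 = Pw1 = (7·7 + 2·3; 3·7 + 1·3) = (55, 24)
Pw2 = (433, 189)
w2·Pw2 = 55·433 + 24·189 = 28351; w2·w2 = 55·55 + 24·24 = 3601
λ ≈ 28351/3601 = 7.873

λ ≈ 7.873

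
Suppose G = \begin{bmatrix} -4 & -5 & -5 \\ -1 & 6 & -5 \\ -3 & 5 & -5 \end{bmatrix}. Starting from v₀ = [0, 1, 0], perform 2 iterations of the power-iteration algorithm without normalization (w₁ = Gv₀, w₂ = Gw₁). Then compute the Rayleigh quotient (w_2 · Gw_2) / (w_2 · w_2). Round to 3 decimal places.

w1 = Gv₀ = ((-4)·0 + (-5)·1 + (-5)·0; (-1)·0 + 6·1 + (-5)·0; (-3)·0 + 5·1 + (-5)·0) = (-5, 6, 5)
w2 = Gw1 = ((-4)·(-5) + (-5)·6 + (-5)·5; (-1)·(-5) + 6·6 + (-5)·5; (-3)·(-5) + 5·6 + (-5)·5) = (-35, 16, 20)
Gw2 = (-40, 31, 85)
w2·Gw2 = (-35)·(-40) + 16·31 + 20·85 = 3596; w2·w2 = (-35)·(-35) + 16·16 + 20·20 = 1881
λ ≈ 3596/1881 = 1.912

λ ≈ 1.912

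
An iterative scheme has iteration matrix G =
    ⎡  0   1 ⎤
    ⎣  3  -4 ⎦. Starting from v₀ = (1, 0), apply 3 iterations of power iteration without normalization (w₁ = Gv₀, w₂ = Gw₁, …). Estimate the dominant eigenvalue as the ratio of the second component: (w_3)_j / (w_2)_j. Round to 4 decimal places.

w1 = Gv₀ = (0·1 + 1·0; 3·1 + (-4)·0) = (0, 3)
w2 = Gw1 = (0·0 + 1·3; 3·0 + (-4)·3) = (3, -12)
w3 = Gw2 = (-12, 57)
Ratio at component: 57 / -12 = -4.7500

-4.7500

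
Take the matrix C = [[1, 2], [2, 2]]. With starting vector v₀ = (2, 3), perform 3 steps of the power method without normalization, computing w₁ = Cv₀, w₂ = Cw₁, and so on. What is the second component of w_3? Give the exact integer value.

w1 = Cv₀ = (1·2 + 2·3; 2·2 + 2·3) = (8, 10)
w2 = Cw1 = (1·8 + 2·10; 2·8 + 2·10) = (28, 36)
w3 = Cw2 = (100, 128)
The requested component of w3 is 128.

128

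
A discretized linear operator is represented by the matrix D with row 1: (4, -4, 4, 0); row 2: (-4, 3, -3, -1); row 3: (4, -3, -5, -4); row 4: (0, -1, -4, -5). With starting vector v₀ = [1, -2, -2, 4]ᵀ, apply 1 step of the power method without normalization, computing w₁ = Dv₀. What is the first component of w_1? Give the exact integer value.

w1 = Dv₀ = (4·1 + (-4)·(-2) + 4·(-2) + 0·4; (-4)·1 + 3·(-2) + (-3)·(-2) + (-1)·4; 4·1 + (-3)·(-2) + (-5)·(-2) + (-4)·4; 0·1 + (-1)·(-2) + (-4)·(-2) + (-5)·4) = (4, -8, 4, -10)
The requested component of w1 is 4.

4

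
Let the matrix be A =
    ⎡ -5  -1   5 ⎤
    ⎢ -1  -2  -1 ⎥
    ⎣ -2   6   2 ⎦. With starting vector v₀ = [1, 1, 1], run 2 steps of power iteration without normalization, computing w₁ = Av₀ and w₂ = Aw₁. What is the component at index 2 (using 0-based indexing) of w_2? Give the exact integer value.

-10

w1 = Av₀ = ((-5)·1 + (-1)·1 + 5·1; (-1)·1 + (-2)·1 + (-1)·1; (-2)·1 + 6·1 + 2·1) = (-1, -4, 6)
w2 = Aw1 = ((-5)·(-1) + (-1)·(-4) + 5·6; (-1)·(-1) + (-2)·(-4) + (-1)·6; (-2)·(-1) + 6·(-4) + 2·6) = (39, 3, -10)
The requested component of w2 is -10.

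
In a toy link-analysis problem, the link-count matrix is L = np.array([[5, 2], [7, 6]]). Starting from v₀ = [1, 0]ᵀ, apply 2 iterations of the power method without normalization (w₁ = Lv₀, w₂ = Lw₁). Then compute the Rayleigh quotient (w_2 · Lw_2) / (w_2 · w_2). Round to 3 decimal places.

λ ≈ 9.424

w1 = Lv₀ = (5·1 + 2·0; 7·1 + 6·0) = (5, 7)
w2 = Lw1 = (5·5 + 2·7; 7·5 + 6·7) = (39, 77)
Lw2 = (349, 735)
w2·Lw2 = 39·349 + 77·735 = 70206; w2·w2 = 39·39 + 77·77 = 7450
λ ≈ 70206/7450 = 9.424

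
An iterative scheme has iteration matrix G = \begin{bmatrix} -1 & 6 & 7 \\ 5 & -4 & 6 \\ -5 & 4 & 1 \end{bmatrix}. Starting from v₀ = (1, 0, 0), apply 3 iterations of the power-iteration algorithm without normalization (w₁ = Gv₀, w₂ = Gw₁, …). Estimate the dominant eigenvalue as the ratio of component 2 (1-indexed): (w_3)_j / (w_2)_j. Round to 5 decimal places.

w1 = Gv₀ = (-1, 5, -5)
w2 = Gw1 = (-4, -55, 20)
w3 = Gw2 = (-186, 320, -180)
Ratio at component: 320 / -55 = -5.81818

-5.81818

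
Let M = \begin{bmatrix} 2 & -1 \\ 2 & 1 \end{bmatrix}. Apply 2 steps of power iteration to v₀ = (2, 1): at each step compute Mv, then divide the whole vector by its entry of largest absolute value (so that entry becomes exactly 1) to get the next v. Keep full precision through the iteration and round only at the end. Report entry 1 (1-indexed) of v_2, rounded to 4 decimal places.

Mv0 = (3.00000, 5.00000); divide by 5.00000 → v1 = (0.60000, 1.00000)
Mv1 = (0.20000, 2.20000); divide by 2.20000 → v2 = (0.09091, 1.00000)
Requested entry of v2: 1/11 = 0.0909

0.0909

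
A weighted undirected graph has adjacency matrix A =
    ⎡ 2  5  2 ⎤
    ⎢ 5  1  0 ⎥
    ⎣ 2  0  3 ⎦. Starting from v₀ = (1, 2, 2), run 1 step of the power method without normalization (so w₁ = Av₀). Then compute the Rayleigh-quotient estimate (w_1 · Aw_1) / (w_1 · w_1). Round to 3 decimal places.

w1 = Av₀ = (16, 7, 8)
Aw1 = (83, 87, 56)
w1·Aw1 = 16·83 + 7·87 + 8·56 = 2385; w1·w1 = 16·16 + 7·7 + 8·8 = 369
λ ≈ 2385/369 = 6.463

λ ≈ 6.463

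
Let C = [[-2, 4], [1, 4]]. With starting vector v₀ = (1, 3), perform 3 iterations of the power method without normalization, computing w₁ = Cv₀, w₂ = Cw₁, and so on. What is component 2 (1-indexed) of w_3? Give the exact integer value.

280

w1 = Cv₀ = (10, 13)
w2 = Cw1 = (32, 62)
w3 = Cw2 = (184, 280)
The requested component of w3 is 280.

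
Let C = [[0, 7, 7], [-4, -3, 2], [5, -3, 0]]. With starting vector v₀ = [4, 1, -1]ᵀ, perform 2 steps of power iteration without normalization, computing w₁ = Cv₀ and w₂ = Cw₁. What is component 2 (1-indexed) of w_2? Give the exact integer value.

97

w1 = Cv₀ = (0, -21, 17)
w2 = Cw1 = (-28, 97, 63)
The requested component of w2 is 97.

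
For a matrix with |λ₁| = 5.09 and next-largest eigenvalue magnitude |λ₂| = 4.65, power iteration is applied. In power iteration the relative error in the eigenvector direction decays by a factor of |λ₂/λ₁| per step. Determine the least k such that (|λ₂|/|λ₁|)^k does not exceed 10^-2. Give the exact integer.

51

|λ₂/λ₁| = 4.65/5.09 = 0.91356
Need k ≥ ln(10^-2) / ln(0.91356) = -4.6052 / -0.0904 ≈ 50.936
Smallest integer k satisfying the bound: 51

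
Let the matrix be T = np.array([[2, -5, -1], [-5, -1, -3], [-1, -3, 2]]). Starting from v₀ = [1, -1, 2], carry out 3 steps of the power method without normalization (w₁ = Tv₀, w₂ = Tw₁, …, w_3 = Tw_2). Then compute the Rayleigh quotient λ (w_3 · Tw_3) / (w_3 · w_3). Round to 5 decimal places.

λ ≈ 5.40526

w1 = Tv₀ = (2·1 + (-5)·(-1) + (-1)·2; (-5)·1 + (-1)·(-1) + (-3)·2; (-1)·1 + (-3)·(-1) + 2·2) = (5, -10, 6)
w2 = Tw1 = (2·5 + (-5)·(-10) + (-1)·6; (-5)·5 + (-1)·(-10) + (-3)·6; (-1)·5 + (-3)·(-10) + 2·6) = (54, -33, 37)
w3 = Tw2 = (236, -348, 119)
Tw3 = (2093, -1189, 1046)
w3·Tw3 = 236·2093 + (-348)·(-1189) + 119·1046 = 1032194; w3·w3 = 236·236 + (-348)·(-348) + 119·119 = 190961
λ ≈ 1032194/190961 = 5.40526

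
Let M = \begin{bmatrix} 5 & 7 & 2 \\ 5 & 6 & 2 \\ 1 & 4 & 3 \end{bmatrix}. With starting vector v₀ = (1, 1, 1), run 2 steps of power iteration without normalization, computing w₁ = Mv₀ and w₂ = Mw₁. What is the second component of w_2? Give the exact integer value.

w1 = Mv₀ = (5·1 + 7·1 + 2·1; 5·1 + 6·1 + 2·1; 1·1 + 4·1 + 3·1) = (14, 13, 8)
w2 = Mw1 = (5·14 + 7·13 + 2·8; 5·14 + 6·13 + 2·8; 1·14 + 4·13 + 3·8) = (177, 164, 90)
The requested component of w2 is 164.

164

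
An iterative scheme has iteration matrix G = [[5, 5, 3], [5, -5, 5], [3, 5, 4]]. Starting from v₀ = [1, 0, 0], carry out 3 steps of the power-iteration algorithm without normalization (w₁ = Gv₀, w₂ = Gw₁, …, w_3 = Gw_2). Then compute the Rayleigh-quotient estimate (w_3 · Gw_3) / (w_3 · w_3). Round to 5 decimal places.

w1 = Gv₀ = (5·1 + 5·0 + 3·0; 5·1 + (-5)·0 + 5·0; 3·1 + 5·0 + 4·0) = (5, 5, 3)
w2 = Gw1 = (5·5 + 5·5 + 3·3; 5·5 + (-5)·5 + 5·3; 3·5 + 5·5 + 4·3) = (59, 15, 52)
w3 = Gw2 = (526, 480, 460)
Gw3 = (6410, 2530, 5818)
w3·Gw3 = 526·6410 + 480·2530 + 460·5818 = 7262340; w3·w3 = 526·526 + 480·480 + 460·460 = 718676
λ ≈ 7262340/718676 = 10.10517

10.10517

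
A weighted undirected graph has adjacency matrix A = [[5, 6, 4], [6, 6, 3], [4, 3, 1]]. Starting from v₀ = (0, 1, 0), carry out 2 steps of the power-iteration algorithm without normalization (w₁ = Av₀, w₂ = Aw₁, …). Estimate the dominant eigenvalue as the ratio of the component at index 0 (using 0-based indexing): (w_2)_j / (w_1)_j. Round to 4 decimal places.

13.0000

w1 = Av₀ = (6, 6, 3)
w2 = Aw1 = (78, 81, 45)
Ratio at component: 78 / 6 = 13.0000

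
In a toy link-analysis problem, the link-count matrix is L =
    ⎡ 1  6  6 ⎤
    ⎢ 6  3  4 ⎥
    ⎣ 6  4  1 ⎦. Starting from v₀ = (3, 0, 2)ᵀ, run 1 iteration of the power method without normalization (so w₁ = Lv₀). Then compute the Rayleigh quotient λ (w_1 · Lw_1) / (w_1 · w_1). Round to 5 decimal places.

w1 = Lv₀ = (15, 26, 20)
Lw1 = (291, 248, 214)
w1·Lw1 = 15·291 + 26·248 + 20·214 = 15093; w1·w1 = 15·15 + 26·26 + 20·20 = 1301
λ ≈ 15093/1301 = 11.60108

11.60108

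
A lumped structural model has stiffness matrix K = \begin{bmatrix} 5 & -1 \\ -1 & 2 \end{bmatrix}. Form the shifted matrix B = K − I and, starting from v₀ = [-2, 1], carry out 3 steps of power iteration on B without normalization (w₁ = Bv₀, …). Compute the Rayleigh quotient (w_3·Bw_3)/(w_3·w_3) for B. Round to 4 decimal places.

4.3028

B = K − I has rows (4, -1); (-1, 1)
w1 = Bv₀ = (-9, 3)
w2 = Bw1 = (-39, 12)
w3 = Bw2 = (-168, 51)
Bw3 = (-723, 219)
w3·Bw3 = 132633; w3·w3 = 30825; μ ≈ 132633/30825 = 4.3028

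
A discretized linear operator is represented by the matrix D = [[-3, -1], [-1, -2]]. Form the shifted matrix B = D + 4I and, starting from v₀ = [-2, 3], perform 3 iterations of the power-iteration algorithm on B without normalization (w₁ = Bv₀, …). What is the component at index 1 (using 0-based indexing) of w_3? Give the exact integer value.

B = D + 4I has rows (1, -1); (-1, 2)
w1 = Bv₀ = (1·(-2) + (-1)·3; (-1)·(-2) + 2·3) = (-5, 8)
w2 = Bw1 = (1·(-5) + (-1)·8; (-1)·(-5) + 2·8) = (-13, 21)
w3 = Bw2 = (-34, 55)
Requested component of w3: 55

55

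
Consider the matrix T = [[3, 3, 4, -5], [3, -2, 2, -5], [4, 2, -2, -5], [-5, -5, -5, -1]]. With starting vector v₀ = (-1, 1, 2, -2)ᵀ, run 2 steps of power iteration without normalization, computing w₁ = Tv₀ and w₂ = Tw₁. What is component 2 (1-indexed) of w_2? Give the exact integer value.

w1 = Tv₀ = (3·(-1) + 3·1 + 4·2 + (-5)·(-2); 3·(-1) + (-2)·1 + 2·2 + (-5)·(-2); 4·(-1) + 2·1 + (-2)·2 + (-5)·(-2); (-5)·(-1) + (-5)·1 + (-5)·2 + (-1)·(-2)) = (18, 9, 4, -8)
w2 = Tw1 = (3·18 + 3·9 + 4·4 + (-5)·(-8); 3·18 + (-2)·9 + 2·4 + (-5)·(-8); 4·18 + 2·9 + (-2)·4 + (-5)·(-8); (-5)·18 + (-5)·9 + (-5)·4 + (-1)·(-8)) = (137, 84, 122, -147)
The requested component of w2 is 84.

84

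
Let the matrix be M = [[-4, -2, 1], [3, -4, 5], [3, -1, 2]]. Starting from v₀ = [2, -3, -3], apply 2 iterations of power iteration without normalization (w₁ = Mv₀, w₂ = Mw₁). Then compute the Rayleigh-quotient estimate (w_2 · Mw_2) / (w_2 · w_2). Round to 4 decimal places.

λ ≈ -3.2721

w1 = Mv₀ = (-5, 3, 3)
w2 = Mw1 = (17, -12, -12)
Mw2 = (-56, 39, 39)
w2·Mw2 = 17·(-56) + (-12)·39 + (-12)·39 = -1888; w2·w2 = 17·17 + (-12)·(-12) + (-12)·(-12) = 577
λ ≈ -1888/577 = -3.2721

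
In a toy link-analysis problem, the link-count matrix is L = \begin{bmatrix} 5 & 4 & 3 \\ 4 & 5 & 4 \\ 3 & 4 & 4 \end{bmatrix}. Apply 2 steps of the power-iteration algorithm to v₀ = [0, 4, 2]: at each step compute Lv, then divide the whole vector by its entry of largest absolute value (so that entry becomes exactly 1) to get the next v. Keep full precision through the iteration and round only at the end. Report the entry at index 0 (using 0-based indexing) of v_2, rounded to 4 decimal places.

Lv0 = (22.00000, 28.00000, 24.00000); divide by 28.00000 → v1 = (0.78571, 1.00000, 0.85714)
Lv1 = (10.50000, 11.57143, 9.78571); divide by 11.57143 → v2 = (0.90741, 1.00000, 0.84568)
Requested entry of v2: 294/324 = 0.9074

0.9074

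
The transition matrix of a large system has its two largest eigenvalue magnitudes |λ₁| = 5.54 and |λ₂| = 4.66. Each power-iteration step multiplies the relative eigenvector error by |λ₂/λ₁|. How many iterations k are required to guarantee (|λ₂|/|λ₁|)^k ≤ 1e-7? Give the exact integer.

94

|λ₂/λ₁| = 4.66/5.54 = 0.84116
Need k ≥ ln(1e-7) / ln(0.84116) = -16.1181 / -0.1730 ≈ 93.179
Smallest integer k satisfying the bound: 94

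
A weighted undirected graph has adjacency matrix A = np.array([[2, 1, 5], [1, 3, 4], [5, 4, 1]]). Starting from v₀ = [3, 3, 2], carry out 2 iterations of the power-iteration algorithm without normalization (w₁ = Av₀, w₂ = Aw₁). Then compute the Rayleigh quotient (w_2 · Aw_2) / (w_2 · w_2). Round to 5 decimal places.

λ ≈ 8.68547

w1 = Av₀ = (2·3 + 1·3 + 5·2; 1·3 + 3·3 + 4·2; 5·3 + 4·3 + 1·2) = (19, 20, 29)
w2 = Aw1 = (2·19 + 1·20 + 5·29; 1·19 + 3·20 + 4·29; 5·19 + 4·20 + 1·29) = (203, 195, 204)
Aw2 = (1621, 1604, 1999)
w2·Aw2 = 203·1621 + 195·1604 + 204·1999 = 1049639; w2·w2 = 203·203 + 195·195 + 204·204 = 120850
λ ≈ 1049639/120850 = 8.68547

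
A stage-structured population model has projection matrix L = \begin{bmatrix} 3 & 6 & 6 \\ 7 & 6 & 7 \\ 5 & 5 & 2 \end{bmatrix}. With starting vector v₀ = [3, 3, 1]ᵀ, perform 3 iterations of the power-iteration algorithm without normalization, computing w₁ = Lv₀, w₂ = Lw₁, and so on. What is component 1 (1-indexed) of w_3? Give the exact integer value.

w1 = Lv₀ = (3·3 + 6·3 + 6·1; 7·3 + 6·3 + 7·1; 5·3 + 5·3 + 2·1) = (33, 46, 32)
w2 = Lw1 = (3·33 + 6·46 + 6·32; 7·33 + 6·46 + 7·32; 5·33 + 5·46 + 2·32) = (567, 731, 459)
w3 = Lw2 = (8841, 11568, 7408)
The requested component of w3 is 8841.

8841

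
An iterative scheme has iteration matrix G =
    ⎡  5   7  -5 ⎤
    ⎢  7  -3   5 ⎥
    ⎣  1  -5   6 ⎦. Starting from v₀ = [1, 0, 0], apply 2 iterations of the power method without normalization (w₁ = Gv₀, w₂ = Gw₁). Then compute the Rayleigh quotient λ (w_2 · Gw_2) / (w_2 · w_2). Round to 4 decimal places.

w1 = Gv₀ = (5, 7, 1)
w2 = Gw1 = (69, 19, -24)
Gw2 = (598, 306, -170)
w2·Gw2 = 69·598 + 19·306 + (-24)·(-170) = 51156; w2·w2 = 69·69 + 19·19 + (-24)·(-24) = 5698
λ ≈ 51156/5698 = 8.9779

8.9779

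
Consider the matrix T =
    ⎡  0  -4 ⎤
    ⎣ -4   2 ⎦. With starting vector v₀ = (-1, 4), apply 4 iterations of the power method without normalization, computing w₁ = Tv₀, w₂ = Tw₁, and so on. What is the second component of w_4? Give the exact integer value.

2144

w1 = Tv₀ = (-16, 12)
w2 = Tw1 = (-48, 88)
w3 = Tw2 = (-352, 368)
w4 = Tw3 = (-1472, 2144)
The requested component of w4 is 2144.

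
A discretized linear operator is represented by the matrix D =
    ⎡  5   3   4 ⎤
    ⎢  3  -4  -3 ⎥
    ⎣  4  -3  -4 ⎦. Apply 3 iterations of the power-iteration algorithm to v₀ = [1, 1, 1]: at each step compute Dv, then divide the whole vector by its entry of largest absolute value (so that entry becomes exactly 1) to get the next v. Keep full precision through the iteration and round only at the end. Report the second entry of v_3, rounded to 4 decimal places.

-0.5407

Dv0 = (12.00000, -4.00000, -3.00000); divide by 12.00000 → v1 = (1.00000, -0.33333, -0.25000)
Dv1 = (3.00000, 5.08333, 6.00000); divide by 6.00000 → v2 = (0.50000, 0.84722, 1.00000)
Dv2 = (9.04167, -4.88889, -4.54167); divide by 9.04167 → v3 = (1.00000, -0.54071, -0.50230)
Requested entry of v3: -352/651 = -0.5407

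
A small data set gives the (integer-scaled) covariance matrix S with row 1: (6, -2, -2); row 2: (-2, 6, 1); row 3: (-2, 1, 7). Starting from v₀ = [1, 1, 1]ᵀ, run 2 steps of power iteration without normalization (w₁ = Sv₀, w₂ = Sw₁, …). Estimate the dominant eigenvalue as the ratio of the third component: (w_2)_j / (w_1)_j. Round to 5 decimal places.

7.16667

w1 = Sv₀ = (6·1 + (-2)·1 + (-2)·1; (-2)·1 + 6·1 + 1·1; (-2)·1 + 1·1 + 7·1) = (2, 5, 6)
w2 = Sw1 = (6·2 + (-2)·5 + (-2)·6; (-2)·2 + 6·5 + 1·6; (-2)·2 + 1·5 + 7·6) = (-10, 32, 43)
Ratio at component: 43 / 6 = 7.16667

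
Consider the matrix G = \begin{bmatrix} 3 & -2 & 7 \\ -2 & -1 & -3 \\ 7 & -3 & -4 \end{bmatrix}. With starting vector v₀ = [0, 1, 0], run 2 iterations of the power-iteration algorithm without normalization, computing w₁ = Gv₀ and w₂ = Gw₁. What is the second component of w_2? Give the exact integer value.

14

w1 = Gv₀ = (-2, -1, -3)
w2 = Gw1 = (-25, 14, 1)
The requested component of w2 is 14.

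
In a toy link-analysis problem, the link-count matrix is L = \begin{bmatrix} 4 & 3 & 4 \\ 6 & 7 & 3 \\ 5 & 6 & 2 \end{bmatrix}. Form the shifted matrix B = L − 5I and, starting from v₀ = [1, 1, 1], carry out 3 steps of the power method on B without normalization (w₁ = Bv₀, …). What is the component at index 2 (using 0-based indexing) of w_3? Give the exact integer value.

571

B = L − 5I has rows (-1, 3, 4); (6, 2, 3); (5, 6, -3)
w1 = Bv₀ = (6, 11, 8)
w2 = Bw1 = (59, 82, 72)
w3 = Bw2 = (475, 734, 571)
Requested component of w3: 571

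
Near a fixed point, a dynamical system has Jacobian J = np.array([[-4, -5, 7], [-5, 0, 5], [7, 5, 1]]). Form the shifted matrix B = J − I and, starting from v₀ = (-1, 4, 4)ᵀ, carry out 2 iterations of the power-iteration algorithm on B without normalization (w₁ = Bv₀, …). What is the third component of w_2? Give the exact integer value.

B = J − I has rows (-5, -5, 7); (-5, -1, 5); (7, 5, 0)
w1 = Bv₀ = ((-5)·(-1) + (-5)·4 + 7·4; (-5)·(-1) + (-1)·4 + 5·4; 7·(-1) + 5·4 + 0·4) = (13, 21, 13)
w2 = Bw1 = ((-5)·13 + (-5)·21 + 7·13; (-5)·13 + (-1)·21 + 5·13; 7·13 + 5·21 + 0·13) = (-79, -21, 196)
Requested component of w2: 196

196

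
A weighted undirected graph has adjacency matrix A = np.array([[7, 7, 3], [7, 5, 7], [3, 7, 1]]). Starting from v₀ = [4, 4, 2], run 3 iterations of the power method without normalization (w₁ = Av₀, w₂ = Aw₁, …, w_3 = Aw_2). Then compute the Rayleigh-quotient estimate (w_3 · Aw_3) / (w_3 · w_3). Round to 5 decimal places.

16.27826

w1 = Av₀ = (7·4 + 7·4 + 3·2; 7·4 + 5·4 + 7·2; 3·4 + 7·4 + 1·2) = (62, 62, 42)
w2 = Aw1 = (7·62 + 7·62 + 3·42; 7·62 + 5·62 + 7·42; 3·62 + 7·62 + 1·42) = (994, 1038, 662)
w3 = Aw2 = (16210, 16782, 10910)
Aw3 = (263674, 273750, 177014)
w3·Aw3 = 16210·263674 + 16782·273750 + 10910·177014 = 10799450780; w3·w3 = 16210·16210 + 16782·16782 + 10910·10910 = 663427724
λ ≈ 10799450780/663427724 = 16.27826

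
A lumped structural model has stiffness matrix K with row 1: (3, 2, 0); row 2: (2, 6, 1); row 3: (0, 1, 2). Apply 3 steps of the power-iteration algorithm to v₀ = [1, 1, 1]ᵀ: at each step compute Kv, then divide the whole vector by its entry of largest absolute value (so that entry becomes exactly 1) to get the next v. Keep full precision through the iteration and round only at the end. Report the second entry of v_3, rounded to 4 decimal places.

Kv0 = (5.00000, 9.00000, 3.00000); divide by 9.00000 → v1 = (0.55556, 1.00000, 0.33333)
Kv1 = (3.66667, 7.44444, 1.66667); divide by 7.44444 → v2 = (0.49254, 1.00000, 0.22388)
Kv2 = (3.47761, 7.20896, 1.44776); divide by 7.20896 → v3 = (0.48240, 1.00000, 0.20083)
Requested entry of v3: 483/483 = 1.0000

1.0000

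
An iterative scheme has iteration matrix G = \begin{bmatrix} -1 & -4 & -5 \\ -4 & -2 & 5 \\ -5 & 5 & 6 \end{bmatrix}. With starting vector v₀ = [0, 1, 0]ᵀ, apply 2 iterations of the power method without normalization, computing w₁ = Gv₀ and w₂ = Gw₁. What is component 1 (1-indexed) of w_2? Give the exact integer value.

w1 = Gv₀ = ((-1)·0 + (-4)·1 + (-5)·0; (-4)·0 + (-2)·1 + 5·0; (-5)·0 + 5·1 + 6·0) = (-4, -2, 5)
w2 = Gw1 = ((-1)·(-4) + (-4)·(-2) + (-5)·5; (-4)·(-4) + (-2)·(-2) + 5·5; (-5)·(-4) + 5·(-2) + 6·5) = (-13, 45, 40)
The requested component of w2 is -13.

-13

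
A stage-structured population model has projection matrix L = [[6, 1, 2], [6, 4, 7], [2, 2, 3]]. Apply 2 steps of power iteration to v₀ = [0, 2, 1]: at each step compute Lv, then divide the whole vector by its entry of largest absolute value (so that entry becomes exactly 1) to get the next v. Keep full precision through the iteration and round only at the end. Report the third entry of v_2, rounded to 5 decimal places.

Lv0 = (4.000000, 15.000000, 7.000000); divide by 15.000000 → v1 = (0.266667, 1.000000, 0.466667)
Lv1 = (3.533333, 8.866667, 3.933333); divide by 8.866667 → v2 = (0.398496, 1.000000, 0.443609)
Requested entry of v2: 59/133 = 0.44361

0.44361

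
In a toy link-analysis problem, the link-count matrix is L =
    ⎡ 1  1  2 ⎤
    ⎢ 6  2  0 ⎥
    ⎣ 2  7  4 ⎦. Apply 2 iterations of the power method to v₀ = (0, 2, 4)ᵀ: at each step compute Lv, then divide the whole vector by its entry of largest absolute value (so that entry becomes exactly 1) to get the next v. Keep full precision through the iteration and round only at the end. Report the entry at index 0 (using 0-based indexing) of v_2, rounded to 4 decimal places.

Lv0 = (10.00000, 4.00000, 30.00000); divide by 30.00000 → v1 = (0.33333, 0.13333, 1.00000)
Lv1 = (2.46667, 2.26667, 5.60000); divide by 5.60000 → v2 = (0.44048, 0.40476, 1.00000)
Requested entry of v2: 74/168 = 0.4405

0.4405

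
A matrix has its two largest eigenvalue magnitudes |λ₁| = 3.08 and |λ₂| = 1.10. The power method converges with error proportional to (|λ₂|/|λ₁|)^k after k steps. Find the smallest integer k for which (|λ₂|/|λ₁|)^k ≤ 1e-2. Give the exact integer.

5

|λ₂/λ₁| = 1.10/3.08 = 0.35714
Need k ≥ ln(1e-2) / ln(0.35714) = -4.6052 / -1.0296 ≈ 4.473
Smallest integer k satisfying the bound: 5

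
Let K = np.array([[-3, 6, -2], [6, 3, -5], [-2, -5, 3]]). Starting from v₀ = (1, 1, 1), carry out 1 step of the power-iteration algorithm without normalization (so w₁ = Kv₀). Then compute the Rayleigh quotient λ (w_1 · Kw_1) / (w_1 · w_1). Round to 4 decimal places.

w1 = Kv₀ = ((-3)·1 + 6·1 + (-2)·1; 6·1 + 3·1 + (-5)·1; (-2)·1 + (-5)·1 + 3·1) = (1, 4, -4)
Kw1 = (29, 38, -34)
w1·Kw1 = 1·29 + 4·38 + (-4)·(-34) = 317; w1·w1 = 1·1 + 4·4 + (-4)·(-4) = 33
λ ≈ 317/33 = 9.6061

9.6061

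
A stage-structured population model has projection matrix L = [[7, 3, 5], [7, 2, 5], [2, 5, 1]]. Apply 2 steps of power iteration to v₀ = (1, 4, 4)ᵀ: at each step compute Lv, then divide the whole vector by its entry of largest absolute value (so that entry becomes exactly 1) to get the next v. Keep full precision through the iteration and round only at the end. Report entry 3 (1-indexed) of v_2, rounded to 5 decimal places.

Lv0 = (39.000000, 35.000000, 26.000000); divide by 39.000000 → v1 = (1.000000, 0.897436, 0.666667)
Lv1 = (13.025641, 12.128205, 7.153846); divide by 13.025641 → v2 = (1.000000, 0.931102, 0.549213)
Requested entry of v2: 279/508 = 0.54921

0.54921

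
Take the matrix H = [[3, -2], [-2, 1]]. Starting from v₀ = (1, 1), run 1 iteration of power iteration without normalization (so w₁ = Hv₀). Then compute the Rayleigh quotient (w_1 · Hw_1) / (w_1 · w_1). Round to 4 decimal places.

w1 = Hv₀ = (1, -1)
Hw1 = (5, -3)
w1·Hw1 = 1·5 + (-1)·(-3) = 8; w1·w1 = 1·1 + (-1)·(-1) = 2
λ ≈ 8/2 = 4.0000

4.0000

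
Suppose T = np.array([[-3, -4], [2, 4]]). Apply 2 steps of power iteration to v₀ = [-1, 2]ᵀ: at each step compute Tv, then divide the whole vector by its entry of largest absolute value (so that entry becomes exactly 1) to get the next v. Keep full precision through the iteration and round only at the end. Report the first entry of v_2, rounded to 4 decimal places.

Tv0 = (-5.00000, 6.00000); divide by 6.00000 → v1 = (-0.83333, 1.00000)
Tv1 = (-1.50000, 2.33333); divide by 2.33333 → v2 = (-0.64286, 1.00000)
Requested entry of v2: -9/14 = -0.6429

-0.6429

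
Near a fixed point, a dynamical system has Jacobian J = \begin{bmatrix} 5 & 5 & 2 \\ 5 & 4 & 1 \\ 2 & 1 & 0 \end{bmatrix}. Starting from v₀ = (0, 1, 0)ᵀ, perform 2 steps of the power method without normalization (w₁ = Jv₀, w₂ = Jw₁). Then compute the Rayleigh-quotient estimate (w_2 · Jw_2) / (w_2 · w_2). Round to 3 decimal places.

w1 = Jv₀ = (5, 4, 1)
w2 = Jw1 = (47, 42, 14)
Jw2 = (473, 417, 136)
w2·Jw2 = 47·473 + 42·417 + 14·136 = 41649; w2·w2 = 47·47 + 42·42 + 14·14 = 4169
λ ≈ 41649/4169 = 9.990

9.990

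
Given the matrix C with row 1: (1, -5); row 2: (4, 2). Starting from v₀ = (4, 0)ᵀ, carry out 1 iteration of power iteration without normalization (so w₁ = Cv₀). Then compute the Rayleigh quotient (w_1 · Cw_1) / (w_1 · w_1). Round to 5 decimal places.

λ ≈ 1.70588

w1 = Cv₀ = (1·4 + (-5)·0; 4·4 + 2·0) = (4, 16)
Cw1 = (-76, 48)
w1·Cw1 = 4·(-76) + 16·48 = 464; w1·w1 = 4·4 + 16·16 = 272
λ ≈ 464/272 = 1.70588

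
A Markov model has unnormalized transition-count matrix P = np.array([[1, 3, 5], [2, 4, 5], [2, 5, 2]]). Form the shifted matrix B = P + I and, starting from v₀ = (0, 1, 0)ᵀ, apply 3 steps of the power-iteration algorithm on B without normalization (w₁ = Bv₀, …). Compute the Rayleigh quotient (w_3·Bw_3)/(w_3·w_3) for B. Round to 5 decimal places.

10.85889

B = P + I has rows (2, 3, 5); (2, 5, 5); (2, 5, 3)
w1 = Bv₀ = (2·0 + 3·1 + 5·0; 2·0 + 5·1 + 5·0; 2·0 + 5·1 + 3·0) = (3, 5, 5)
w2 = Bw1 = (2·3 + 3·5 + 5·5; 2·3 + 5·5 + 5·5; 2·3 + 5·5 + 3·5) = (46, 56, 46)
w3 = Bw2 = (490, 602, 510)
Bw3 = (5336, 6540, 5520)
w3·Bw3 = 9366920; w3·w3 = 862604; μ ≈ 9366920/862604 = 10.85889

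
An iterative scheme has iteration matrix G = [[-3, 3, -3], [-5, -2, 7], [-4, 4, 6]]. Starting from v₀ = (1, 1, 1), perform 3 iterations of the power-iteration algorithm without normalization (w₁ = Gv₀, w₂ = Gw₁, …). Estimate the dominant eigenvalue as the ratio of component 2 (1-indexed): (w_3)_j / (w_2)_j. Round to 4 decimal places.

4.6842

w1 = Gv₀ = ((-3)·1 + 3·1 + (-3)·1; (-5)·1 + (-2)·1 + 7·1; (-4)·1 + 4·1 + 6·1) = (-3, 0, 6)
w2 = Gw1 = ((-3)·(-3) + 3·0 + (-3)·6; (-5)·(-3) + (-2)·0 + 7·6; (-4)·(-3) + 4·0 + 6·6) = (-9, 57, 48)
w3 = Gw2 = (54, 267, 552)
Ratio at component: 267 / 57 = 4.6842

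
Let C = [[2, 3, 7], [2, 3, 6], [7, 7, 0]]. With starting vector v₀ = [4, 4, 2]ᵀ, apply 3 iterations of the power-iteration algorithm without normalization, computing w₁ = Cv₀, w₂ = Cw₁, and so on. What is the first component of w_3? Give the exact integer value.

5846

w1 = Cv₀ = (34, 32, 56)
w2 = Cw1 = (556, 500, 462)
w3 = Cw2 = (5846, 5384, 7392)
The requested component of w3 is 5846.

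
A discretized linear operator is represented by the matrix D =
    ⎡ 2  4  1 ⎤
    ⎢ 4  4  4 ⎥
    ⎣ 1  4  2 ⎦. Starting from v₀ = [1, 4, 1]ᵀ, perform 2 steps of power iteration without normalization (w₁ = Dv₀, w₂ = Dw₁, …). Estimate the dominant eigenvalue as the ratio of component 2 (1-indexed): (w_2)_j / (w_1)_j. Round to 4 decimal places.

w1 = Dv₀ = (19, 24, 19)
w2 = Dw1 = (153, 248, 153)
Ratio at component: 248 / 24 = 10.3333

λ ≈ 10.3333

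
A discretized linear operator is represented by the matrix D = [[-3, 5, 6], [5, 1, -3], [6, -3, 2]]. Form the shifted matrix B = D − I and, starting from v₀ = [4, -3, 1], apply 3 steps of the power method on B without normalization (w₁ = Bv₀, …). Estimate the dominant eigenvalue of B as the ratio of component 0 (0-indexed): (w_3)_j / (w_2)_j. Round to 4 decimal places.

μ ≈ -9.4936

B = D − I has rows (-4, 5, 6); (5, 0, -3); (6, -3, 1)
w1 = Bv₀ = ((-4)·4 + 5·(-3) + 6·1; 5·4 + 0·(-3) + (-3)·1; 6·4 + (-3)·(-3) + 1·1) = (-25, 17, 34)
w2 = Bw1 = ((-4)·(-25) + 5·17 + 6·34; 5·(-25) + 0·17 + (-3)·34; 6·(-25) + (-3)·17 + 1·34) = (389, -227, -167)
w3 = Bw2 = (-3693, 2446, 2848)
Ratio: -3693/389 = -9.4936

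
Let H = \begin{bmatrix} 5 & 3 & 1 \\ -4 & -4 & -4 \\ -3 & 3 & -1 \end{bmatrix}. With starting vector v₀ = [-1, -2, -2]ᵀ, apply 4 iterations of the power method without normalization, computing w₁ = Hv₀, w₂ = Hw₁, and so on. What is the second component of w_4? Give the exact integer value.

w1 = Hv₀ = (5·(-1) + 3·(-2) + 1·(-2); (-4)·(-1) + (-4)·(-2) + (-4)·(-2); (-3)·(-1) + 3·(-2) + (-1)·(-2)) = (-13, 20, -1)
w2 = Hw1 = (5·(-13) + 3·20 + 1·(-1); (-4)·(-13) + (-4)·20 + (-4)·(-1); (-3)·(-13) + 3·20 + (-1)·(-1)) = (-6, -24, 100)
w3 = Hw2 = (-2, -280, -154)
w4 = Hw3 = (-1004, 1744, -680)
The requested component of w4 is 1744.

1744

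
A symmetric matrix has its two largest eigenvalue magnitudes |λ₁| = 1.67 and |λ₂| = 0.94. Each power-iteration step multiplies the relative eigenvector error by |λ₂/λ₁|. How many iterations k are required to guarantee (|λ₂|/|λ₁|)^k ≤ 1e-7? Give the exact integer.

|λ₂/λ₁| = 0.94/1.67 = 0.56287
Need k ≥ ln(1e-7) / ln(0.56287) = -16.1181 / -0.5747 ≈ 28.046
Smallest integer k satisfying the bound: 29

29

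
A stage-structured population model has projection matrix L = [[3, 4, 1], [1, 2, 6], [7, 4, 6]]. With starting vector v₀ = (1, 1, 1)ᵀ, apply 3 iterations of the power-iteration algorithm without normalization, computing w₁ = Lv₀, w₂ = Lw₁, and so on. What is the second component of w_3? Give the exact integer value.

w1 = Lv₀ = (3·1 + 4·1 + 1·1; 1·1 + 2·1 + 6·1; 7·1 + 4·1 + 6·1) = (8, 9, 17)
w2 = Lw1 = (3·8 + 4·9 + 1·17; 1·8 + 2·9 + 6·17; 7·8 + 4·9 + 6·17) = (77, 128, 194)
w3 = Lw2 = (937, 1497, 2215)
The requested component of w3 is 1497.

1497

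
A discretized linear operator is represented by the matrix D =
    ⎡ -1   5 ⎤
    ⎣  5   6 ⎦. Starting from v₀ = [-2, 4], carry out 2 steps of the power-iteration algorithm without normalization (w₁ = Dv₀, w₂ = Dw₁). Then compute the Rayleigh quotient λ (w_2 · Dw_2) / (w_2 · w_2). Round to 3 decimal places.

7.928

w1 = Dv₀ = (22, 14)
w2 = Dw1 = (48, 194)
Dw2 = (922, 1404)
w2·Dw2 = 48·922 + 194·1404 = 316632; w2·w2 = 48·48 + 194·194 = 39940
λ ≈ 316632/39940 = 7.928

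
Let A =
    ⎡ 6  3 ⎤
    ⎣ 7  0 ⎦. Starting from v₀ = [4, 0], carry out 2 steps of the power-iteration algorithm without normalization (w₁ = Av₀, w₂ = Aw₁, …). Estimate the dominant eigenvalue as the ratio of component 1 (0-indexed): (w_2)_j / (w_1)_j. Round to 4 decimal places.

w1 = Av₀ = (6·4 + 3·0; 7·4 + 0·0) = (24, 28)
w2 = Aw1 = (6·24 + 3·28; 7·24 + 0·28) = (228, 168)
Ratio at component: 168 / 28 = 6.0000

6.0000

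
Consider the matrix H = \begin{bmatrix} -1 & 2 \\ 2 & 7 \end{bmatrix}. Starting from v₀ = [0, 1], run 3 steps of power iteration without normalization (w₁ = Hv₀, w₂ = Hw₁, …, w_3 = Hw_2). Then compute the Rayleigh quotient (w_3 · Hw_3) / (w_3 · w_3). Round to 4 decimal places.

λ ≈ 7.4721

w1 = Hv₀ = ((-1)·0 + 2·1; 2·0 + 7·1) = (2, 7)
w2 = Hw1 = ((-1)·2 + 2·7; 2·2 + 7·7) = (12, 53)
w3 = Hw2 = (94, 395)
Hw3 = (696, 2953)
w3·Hw3 = 94·696 + 395·2953 = 1231859; w3·w3 = 94·94 + 395·395 = 164861
λ ≈ 1231859/164861 = 7.4721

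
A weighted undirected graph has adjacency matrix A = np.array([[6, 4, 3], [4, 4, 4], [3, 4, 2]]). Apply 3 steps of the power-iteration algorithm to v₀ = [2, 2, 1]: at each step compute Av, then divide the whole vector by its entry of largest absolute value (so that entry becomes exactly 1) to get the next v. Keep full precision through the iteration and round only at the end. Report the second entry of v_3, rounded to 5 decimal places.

0.88615

Av0 = (23.000000, 20.000000, 16.000000); divide by 23.000000 → v1 = (1.000000, 0.869565, 0.695652)
Av1 = (11.565217, 10.260870, 7.869565); divide by 11.565217 → v2 = (1.000000, 0.887218, 0.680451)
Av2 = (11.590226, 10.270677, 7.909774); divide by 11.590226 → v3 = (1.000000, 0.886150, 0.682452)
Requested entry of v3: 2732/3083 = 0.88615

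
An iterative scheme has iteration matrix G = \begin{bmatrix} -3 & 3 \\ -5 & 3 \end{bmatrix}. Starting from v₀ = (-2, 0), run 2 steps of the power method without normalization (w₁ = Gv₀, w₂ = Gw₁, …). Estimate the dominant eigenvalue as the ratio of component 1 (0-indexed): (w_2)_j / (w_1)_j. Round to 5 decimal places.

w1 = Gv₀ = (6, 10)
w2 = Gw1 = (12, 0)
Ratio at component: 0 / 10 = 0.00000

λ ≈ 0.00000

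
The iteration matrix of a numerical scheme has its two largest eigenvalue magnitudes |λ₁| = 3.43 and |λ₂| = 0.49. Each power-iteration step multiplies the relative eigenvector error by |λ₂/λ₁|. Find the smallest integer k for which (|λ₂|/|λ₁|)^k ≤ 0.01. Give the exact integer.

3

|λ₂/λ₁| = 0.49/3.43 = 0.14286
Need k ≥ ln(0.01) / ln(0.14286) = -4.6052 / -1.9459 ≈ 2.367
Smallest integer k satisfying the bound: 3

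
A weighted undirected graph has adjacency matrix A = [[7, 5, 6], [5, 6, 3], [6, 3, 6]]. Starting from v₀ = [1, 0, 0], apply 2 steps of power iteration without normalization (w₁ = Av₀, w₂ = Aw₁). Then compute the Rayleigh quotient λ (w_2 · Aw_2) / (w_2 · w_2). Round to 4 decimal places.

λ ≈ 15.8587

w1 = Av₀ = (7, 5, 6)
w2 = Aw1 = (110, 83, 93)
Aw2 = (1743, 1327, 1467)
w2·Aw2 = 110·1743 + 83·1327 + 93·1467 = 438302; w2·w2 = 110·110 + 83·83 + 93·93 = 27638
λ ≈ 438302/27638 = 15.8587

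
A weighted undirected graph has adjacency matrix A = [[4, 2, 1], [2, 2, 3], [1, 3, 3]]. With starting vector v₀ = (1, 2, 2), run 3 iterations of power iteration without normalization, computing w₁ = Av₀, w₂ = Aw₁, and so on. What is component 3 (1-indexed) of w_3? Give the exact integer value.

w1 = Av₀ = (10, 12, 13)
w2 = Aw1 = (77, 83, 85)
w3 = Aw2 = (559, 575, 581)
The requested component of w3 is 581.

581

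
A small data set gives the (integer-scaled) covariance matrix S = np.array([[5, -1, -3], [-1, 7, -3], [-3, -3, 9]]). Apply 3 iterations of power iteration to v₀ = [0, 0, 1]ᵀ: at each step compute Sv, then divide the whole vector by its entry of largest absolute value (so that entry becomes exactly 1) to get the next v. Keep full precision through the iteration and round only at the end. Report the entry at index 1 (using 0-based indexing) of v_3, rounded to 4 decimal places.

-0.5013

Sv0 = (-3.00000, -3.00000, 9.00000); divide by 9.00000 → v1 = (-0.33333, -0.33333, 1.00000)
Sv1 = (-4.33333, -5.00000, 11.00000); divide by 11.00000 → v2 = (-0.39394, -0.45455, 1.00000)
Sv2 = (-4.51515, -5.78788, 11.54545); divide by 11.54545 → v3 = (-0.39108, -0.50131, 1.00000)
Requested entry of v3: -573/1143 = -0.5013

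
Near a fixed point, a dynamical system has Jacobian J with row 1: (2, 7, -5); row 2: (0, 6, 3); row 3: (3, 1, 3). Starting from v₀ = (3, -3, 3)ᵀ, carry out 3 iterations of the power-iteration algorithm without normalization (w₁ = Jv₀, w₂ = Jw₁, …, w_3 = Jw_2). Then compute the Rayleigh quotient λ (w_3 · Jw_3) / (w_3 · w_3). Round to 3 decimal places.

w1 = Jv₀ = (-30, -9, 15)
w2 = Jw1 = (-198, -9, -54)
w3 = Jw2 = (-189, -216, -765)
Jw3 = (1935, -3591, -3078)
w3·Jw3 = (-189)·1935 + (-216)·(-3591) + (-765)·(-3078) = 2764611; w3·w3 = (-189)·(-189) + (-216)·(-216) + (-765)·(-765) = 667602
λ ≈ 2764611/667602 = 4.141

λ ≈ 4.141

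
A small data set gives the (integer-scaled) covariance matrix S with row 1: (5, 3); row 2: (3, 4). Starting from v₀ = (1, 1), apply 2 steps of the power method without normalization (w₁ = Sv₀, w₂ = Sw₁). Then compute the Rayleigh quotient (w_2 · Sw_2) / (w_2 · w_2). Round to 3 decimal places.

7.541

w1 = Sv₀ = (8, 7)
w2 = Sw1 = (61, 52)
Sw2 = (461, 391)
w2·Sw2 = 61·461 + 52·391 = 48453; w2·w2 = 61·61 + 52·52 = 6425
λ ≈ 48453/6425 = 7.541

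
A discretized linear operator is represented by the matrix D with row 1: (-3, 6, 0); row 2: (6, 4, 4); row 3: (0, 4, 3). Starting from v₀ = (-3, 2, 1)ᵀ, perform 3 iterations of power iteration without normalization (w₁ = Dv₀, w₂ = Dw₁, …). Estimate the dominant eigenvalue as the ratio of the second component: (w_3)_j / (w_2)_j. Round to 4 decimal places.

w1 = Dv₀ = (21, -6, 11)
w2 = Dw1 = (-99, 146, 9)
w3 = Dw2 = (1173, 26, 611)
Ratio at component: 26 / 146 = 0.1781

λ ≈ 0.1781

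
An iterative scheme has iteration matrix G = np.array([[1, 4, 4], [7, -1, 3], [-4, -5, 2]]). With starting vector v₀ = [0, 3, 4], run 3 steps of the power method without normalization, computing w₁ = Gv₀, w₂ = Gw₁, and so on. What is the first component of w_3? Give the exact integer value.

16

w1 = Gv₀ = (1·0 + 4·3 + 4·4; 7·0 + (-1)·3 + 3·4; (-4)·0 + (-5)·3 + 2·4) = (28, 9, -7)
w2 = Gw1 = (1·28 + 4·9 + 4·(-7); 7·28 + (-1)·9 + 3·(-7); (-4)·28 + (-5)·9 + 2·(-7)) = (36, 166, -171)
w3 = Gw2 = (16, -427, -1316)
The requested component of w3 is 16.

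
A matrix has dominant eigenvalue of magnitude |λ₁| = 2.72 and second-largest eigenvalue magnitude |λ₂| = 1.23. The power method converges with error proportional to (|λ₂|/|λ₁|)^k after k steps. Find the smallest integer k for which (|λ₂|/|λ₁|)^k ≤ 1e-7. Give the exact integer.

|λ₂/λ₁| = 1.23/2.72 = 0.45221
Need k ≥ ln(1e-7) / ln(0.45221) = -16.1181 / -0.7936 ≈ 20.310
Smallest integer k satisfying the bound: 21

21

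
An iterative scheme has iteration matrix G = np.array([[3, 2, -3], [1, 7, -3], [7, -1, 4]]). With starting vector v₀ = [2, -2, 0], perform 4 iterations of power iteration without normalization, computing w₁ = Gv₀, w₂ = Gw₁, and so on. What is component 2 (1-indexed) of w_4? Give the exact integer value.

w1 = Gv₀ = (3·2 + 2·(-2) + (-3)·0; 1·2 + 7·(-2) + (-3)·0; 7·2 + (-1)·(-2) + 4·0) = (2, -12, 16)
w2 = Gw1 = (3·2 + 2·(-12) + (-3)·16; 1·2 + 7·(-12) + (-3)·16; 7·2 + (-1)·(-12) + 4·16) = (-66, -130, 90)
w3 = Gw2 = (-728, -1246, 28)
w4 = Gw3 = (-4760, -9534, -3738)
The requested component of w4 is -9534.

-9534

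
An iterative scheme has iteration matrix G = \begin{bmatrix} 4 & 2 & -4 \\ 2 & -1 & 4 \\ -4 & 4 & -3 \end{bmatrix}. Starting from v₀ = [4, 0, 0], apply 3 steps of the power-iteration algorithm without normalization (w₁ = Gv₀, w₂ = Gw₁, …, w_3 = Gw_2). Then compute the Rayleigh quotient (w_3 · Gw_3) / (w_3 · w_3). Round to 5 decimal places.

-0.33811

w1 = Gv₀ = (4·4 + 2·0 + (-4)·0; 2·4 + (-1)·0 + 4·0; (-4)·4 + 4·0 + (-3)·0) = (16, 8, -16)
w2 = Gw1 = (4·16 + 2·8 + (-4)·(-16); 2·16 + (-1)·8 + 4·(-16); (-4)·16 + 4·8 + (-3)·(-16)) = (144, -40, 16)
w3 = Gw2 = (432, 392, -784)
Gw3 = (5648, -2664, 2192)
w3·Gw3 = 432·5648 + 392·(-2664) + (-784)·2192 = -322880; w3·w3 = 432·432 + 392·392 + (-784)·(-784) = 954944
λ ≈ -322880/954944 = -0.33811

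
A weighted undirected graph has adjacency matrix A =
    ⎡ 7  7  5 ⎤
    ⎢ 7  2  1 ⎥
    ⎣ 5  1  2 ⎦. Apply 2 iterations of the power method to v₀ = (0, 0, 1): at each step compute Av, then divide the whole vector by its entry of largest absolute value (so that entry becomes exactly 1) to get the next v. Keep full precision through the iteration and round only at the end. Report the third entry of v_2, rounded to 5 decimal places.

0.57692

Av0 = (5.000000, 1.000000, 2.000000); divide by 5.000000 → v1 = (1.000000, 0.200000, 0.400000)
Av1 = (10.400000, 7.800000, 6.000000); divide by 10.400000 → v2 = (1.000000, 0.750000, 0.576923)
Requested entry of v2: 30/52 = 0.57692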